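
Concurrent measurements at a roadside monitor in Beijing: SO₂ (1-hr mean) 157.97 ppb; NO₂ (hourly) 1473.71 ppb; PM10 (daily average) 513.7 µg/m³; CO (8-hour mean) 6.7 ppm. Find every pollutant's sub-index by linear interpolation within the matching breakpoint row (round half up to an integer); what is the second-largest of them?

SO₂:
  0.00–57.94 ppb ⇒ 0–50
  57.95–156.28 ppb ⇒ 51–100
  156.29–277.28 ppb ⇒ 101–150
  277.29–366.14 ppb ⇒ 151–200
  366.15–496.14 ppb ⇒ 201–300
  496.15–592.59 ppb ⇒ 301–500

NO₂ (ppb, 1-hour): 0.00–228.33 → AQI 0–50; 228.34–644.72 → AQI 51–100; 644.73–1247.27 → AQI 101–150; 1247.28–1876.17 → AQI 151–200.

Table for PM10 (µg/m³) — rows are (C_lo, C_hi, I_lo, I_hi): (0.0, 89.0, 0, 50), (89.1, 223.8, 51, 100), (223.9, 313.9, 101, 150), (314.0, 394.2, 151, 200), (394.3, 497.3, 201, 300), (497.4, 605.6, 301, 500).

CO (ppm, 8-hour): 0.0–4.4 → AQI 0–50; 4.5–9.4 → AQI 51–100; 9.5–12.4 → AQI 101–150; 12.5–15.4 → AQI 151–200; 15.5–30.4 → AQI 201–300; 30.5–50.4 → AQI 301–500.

SO₂ 157.97: bracket 156.29–277.28 → index 101–150; slope 49/120.99, offset 1.68.
AQI = 101 + 49/120.99·1.68 ≈ 101.68 ⇒ 102.
NO₂: 1473.71 lies in 1247.28–1876.17, so I_lo=151, I_hi=200, C_lo=1247.28, C_hi=1876.17.
(200−151)/(1876.17−1247.28) × (1473.71−1247.28) + 151 = 49/628.89 × 226.43 + 151 ≈ 168.64 → 169.
PM10: 513.7 lies in 497.4–605.6, so I_lo=301, I_hi=500, C_lo=497.4, C_hi=605.6.
(500−301)/(605.6−497.4) × (513.7−497.4) + 301 = 199/108.2 × 16.3 + 301 ≈ 330.98 → 331.
CO 6.7: bracket 4.5–9.4 → index 51–100; slope 49/4.9, offset 2.2.
AQI = 51 + 49/4.9·2.2 ≈ 73.00 ⇒ 73.
Sub-indices: SO₂→102, NO₂→169, PM10→331, CO→73. Ranked high→low: 331, 169, 102, 73. Second-highest sub-index = 169.

169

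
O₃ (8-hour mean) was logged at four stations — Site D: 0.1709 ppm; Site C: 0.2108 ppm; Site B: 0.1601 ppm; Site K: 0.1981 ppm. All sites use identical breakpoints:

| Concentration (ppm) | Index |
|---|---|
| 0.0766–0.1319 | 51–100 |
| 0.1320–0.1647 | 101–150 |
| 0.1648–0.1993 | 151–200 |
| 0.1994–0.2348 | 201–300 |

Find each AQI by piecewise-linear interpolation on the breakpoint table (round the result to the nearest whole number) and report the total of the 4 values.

734

Site D: 0.1709 lies in 0.1648–0.1993, so I_lo=151, I_hi=200, C_lo=0.1648, C_hi=0.1993.
(200−151)/(0.1993−0.1648) × (0.1709−0.1648) + 151 = 49/0.0345 × 0.0061 + 151 ≈ 159.66 → 160.
Site C: 0.2108 ∈ [0.1994, 0.2348] ↔ index [201, 300].
201 + (0.2108−0.1994)·(300−201)/(0.2348−0.1994) = 201 + 0.0114·99/0.0354 ≈ 232.88, so AQI = 233.
Site B 0.1601: bracket 0.1320–0.1647 → index 101–150; slope 49/0.0327, offset 0.0281.
AQI = 101 + 49/0.0327·0.0281 ≈ 143.11 ⇒ 143.
Site K: 0.1981 ∈ [0.1648, 0.1993] ↔ index [151, 200].
151 + (0.1981−0.1648)·(200−151)/(0.1993−0.1648) = 151 + 0.0333·49/0.0345 ≈ 198.30, so AQI = 198.
AQIs: Site D=160, Site C=233, Site B=143, Site K=198. Sum = 160 + 233 + 143 + 198 = 734.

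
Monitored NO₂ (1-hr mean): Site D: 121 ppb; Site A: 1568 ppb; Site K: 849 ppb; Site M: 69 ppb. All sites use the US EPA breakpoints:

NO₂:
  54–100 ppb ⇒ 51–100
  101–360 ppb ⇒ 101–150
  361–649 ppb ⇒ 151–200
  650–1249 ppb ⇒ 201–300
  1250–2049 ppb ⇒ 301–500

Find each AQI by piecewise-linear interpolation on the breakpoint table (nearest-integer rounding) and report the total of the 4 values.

Site D: 121 lies in 101–360, so I_lo=101, I_hi=150, C_lo=101, C_hi=360.
(150−101)/(360−101) × (121−101) + 101 = 49/259 × 20 + 101 ≈ 104.78 → 105.
Site A: 1568 lies in 1250–2049, so I_lo=301, I_hi=500, C_lo=1250, C_hi=2049.
(500−301)/(2049−1250) × (1568−1250) + 301 = 199/799 × 318 + 301 ≈ 380.20 → 380.
Site K: row 650–1249 (AQI 201–300). (300−201)·(849−650)/(1249−650) + 201 = 99·199/599 + 201 ≈ 233.89 → 234.
Site M: 69 ∈ [54, 100] ↔ index [51, 100].
51 + (69−54)·(100−51)/(100−54) = 51 + 15·49/46 ≈ 66.98, so AQI = 67.
AQIs: Site D=105, Site A=380, Site K=234, Site M=67. Sum = 105 + 380 + 234 + 67 = 786.

786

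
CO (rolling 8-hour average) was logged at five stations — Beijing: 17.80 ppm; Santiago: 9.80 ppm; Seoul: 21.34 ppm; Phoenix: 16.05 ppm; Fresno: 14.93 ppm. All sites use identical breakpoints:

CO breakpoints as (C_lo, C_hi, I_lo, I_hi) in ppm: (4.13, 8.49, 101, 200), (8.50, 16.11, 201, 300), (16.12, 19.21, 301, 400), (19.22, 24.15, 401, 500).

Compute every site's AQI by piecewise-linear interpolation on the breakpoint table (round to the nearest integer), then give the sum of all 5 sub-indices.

Beijing: row 16.12–19.21 (AQI 301–400). (400−301)·(17.80−16.12)/(19.21−16.12) + 301 = 99·1.68/3.09 + 301 ≈ 354.83 → 355.
Santiago: 9.80 lies in 8.50–16.11, so I_lo=201, I_hi=300, C_lo=8.50, C_hi=16.11.
(300−201)/(16.11−8.50) × (9.80−8.50) + 201 = 99/7.61 × 1.30 + 201 ≈ 217.91 → 218.
Seoul: row 19.22–24.15 (AQI 401–500). (500−401)·(21.34−19.22)/(24.15−19.22) + 401 = 99·2.12/4.93 + 401 ≈ 443.57 → 444.
Phoenix: row 8.50–16.11 (AQI 201–300). (300−201)·(16.05−8.50)/(16.11−8.50) + 201 = 99·7.55/7.61 + 201 ≈ 299.22 → 299.
Fresno 14.93: bracket 8.50–16.11 → index 201–300; slope 99/7.61, offset 6.43.
AQI = 201 + 99/7.61·6.43 ≈ 284.65 ⇒ 285.
AQIs: Beijing=355, Santiago=218, Seoul=444, Phoenix=299, Fresno=285. Sum = 355 + 218 + 444 + 299 + 285 = 1601.

1601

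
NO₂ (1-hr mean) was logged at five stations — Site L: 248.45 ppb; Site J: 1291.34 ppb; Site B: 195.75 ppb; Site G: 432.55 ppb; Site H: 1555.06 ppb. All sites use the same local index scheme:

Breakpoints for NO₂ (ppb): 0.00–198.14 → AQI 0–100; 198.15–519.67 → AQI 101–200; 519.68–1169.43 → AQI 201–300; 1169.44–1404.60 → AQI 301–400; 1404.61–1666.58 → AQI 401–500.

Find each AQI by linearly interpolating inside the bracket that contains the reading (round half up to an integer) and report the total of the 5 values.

1198

Site L: 248.45 lies in 198.15–519.67, so I_lo=101, I_hi=200, C_lo=198.15, C_hi=519.67.
(200−101)/(519.67−198.15) × (248.45−198.15) + 101 = 99/321.52 × 50.30 + 101 ≈ 116.49 → 116.
Site J: 1291.34 lies in 1169.44–1404.60, so I_lo=301, I_hi=400, C_lo=1169.44, C_hi=1404.60.
(400−301)/(1404.60−1169.44) × (1291.34−1169.44) + 301 = 99/235.16 × 121.90 + 301 ≈ 352.32 → 352.
Site B: 195.75 ∈ [0.00, 198.14] ↔ index [0, 100].
0 + (195.75−0.00)·(100−0)/(198.14−0.00) = 0 + 195.75·100/198.14 ≈ 98.79, so AQI = 99.
Site G 432.55: bracket 198.15–519.67 → index 101–200; slope 99/321.52, offset 234.40.
AQI = 101 + 99/321.52·234.40 ≈ 173.17 ⇒ 173.
Site H: 1555.06 lies in 1404.61–1666.58, so I_lo=401, I_hi=500, C_lo=1404.61, C_hi=1666.58.
(500−401)/(1666.58−1404.61) × (1555.06−1404.61) + 401 = 99/261.97 × 150.45 + 401 ≈ 457.86 → 458.
AQIs: Site L=116, Site J=352, Site B=99, Site G=173, Site H=458. Sum = 116 + 352 + 99 + 173 + 458 = 1198.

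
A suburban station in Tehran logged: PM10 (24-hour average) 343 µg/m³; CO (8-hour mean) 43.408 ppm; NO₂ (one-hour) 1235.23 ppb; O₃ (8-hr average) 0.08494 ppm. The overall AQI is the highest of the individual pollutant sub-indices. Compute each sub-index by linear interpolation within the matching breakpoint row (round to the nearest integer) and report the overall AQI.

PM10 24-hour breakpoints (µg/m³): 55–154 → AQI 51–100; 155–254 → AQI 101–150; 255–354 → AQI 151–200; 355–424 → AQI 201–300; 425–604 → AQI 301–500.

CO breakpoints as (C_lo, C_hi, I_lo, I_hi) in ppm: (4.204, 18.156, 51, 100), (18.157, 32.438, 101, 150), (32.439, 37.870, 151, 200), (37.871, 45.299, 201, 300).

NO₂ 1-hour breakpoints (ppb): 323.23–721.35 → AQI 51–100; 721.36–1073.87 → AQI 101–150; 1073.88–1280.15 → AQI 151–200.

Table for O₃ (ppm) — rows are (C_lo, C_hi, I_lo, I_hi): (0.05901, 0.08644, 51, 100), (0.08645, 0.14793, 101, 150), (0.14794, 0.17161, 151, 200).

275

PM10 343: bracket 255–354 → index 151–200; slope 49/99, offset 88.
AQI = 151 + 49/99·88 ≈ 194.56 ⇒ 195.
CO 43.408: bracket 37.871–45.299 → index 201–300; slope 99/7.428, offset 5.537.
AQI = 201 + 99/7.428·5.537 ≈ 274.80 ⇒ 275.
NO₂: 1235.23 lies in 1073.88–1280.15, so I_lo=151, I_hi=200, C_lo=1073.88, C_hi=1280.15.
(200−151)/(1280.15−1073.88) × (1235.23−1073.88) + 151 = 49/206.27 × 161.35 + 151 ≈ 189.33 → 189.
O₃ 0.08494: bracket 0.05901–0.08644 → index 51–100; slope 49/0.02743, offset 0.02593.
AQI = 51 + 49/0.02743·0.02593 ≈ 97.32 ⇒ 97.
Sub-indices: PM10→195, CO→275, NO₂→189, O₃→97. Overall AQI = max = 275; dominant pollutant is CO.
AQI 275: Very Unhealthy.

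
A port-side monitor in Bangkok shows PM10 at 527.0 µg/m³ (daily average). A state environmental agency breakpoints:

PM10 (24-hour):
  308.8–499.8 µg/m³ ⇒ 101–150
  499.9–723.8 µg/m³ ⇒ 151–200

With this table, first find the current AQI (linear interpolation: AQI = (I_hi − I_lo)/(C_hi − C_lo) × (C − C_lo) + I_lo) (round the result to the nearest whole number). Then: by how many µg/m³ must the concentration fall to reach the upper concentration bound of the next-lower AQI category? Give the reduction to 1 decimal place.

PM10 527.0: bracket 499.9–723.8 → index 151–200; slope 49/223.9, offset 27.1.
AQI = 151 + 49/223.9·27.1 ≈ 156.93 ⇒ 157.
Current AQI 157 is in the Unhealthy range (151–200). The next-lower category tops out at AQI 150, whose upper concentration bound is 499.8 µg/m³.
Reduction needed = 527.0 − 499.8 = 27.2 µg/m³.

27.2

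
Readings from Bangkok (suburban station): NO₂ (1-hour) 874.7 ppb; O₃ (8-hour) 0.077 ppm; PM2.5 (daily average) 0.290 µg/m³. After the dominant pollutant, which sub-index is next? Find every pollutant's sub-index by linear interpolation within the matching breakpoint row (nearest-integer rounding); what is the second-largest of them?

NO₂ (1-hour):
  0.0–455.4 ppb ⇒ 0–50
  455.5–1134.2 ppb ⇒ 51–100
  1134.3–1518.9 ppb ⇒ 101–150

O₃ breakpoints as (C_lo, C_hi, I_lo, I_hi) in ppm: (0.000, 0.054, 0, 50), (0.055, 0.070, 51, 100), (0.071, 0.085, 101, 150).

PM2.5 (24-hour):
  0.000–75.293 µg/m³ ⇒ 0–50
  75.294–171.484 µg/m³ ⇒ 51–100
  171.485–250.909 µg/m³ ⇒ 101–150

NO₂: row 455.5–1134.2 (AQI 51–100). (100−51)·(874.7−455.5)/(1134.2−455.5) + 51 = 49·419.2/678.7 + 51 ≈ 81.26 → 81.
O₃: 0.077 ∈ [0.071, 0.085] ↔ index [101, 150].
101 + (0.077−0.071)·(150−101)/(0.085−0.071) = 101 + 0.006·49/0.014 ≈ 122.00, so AQI = 122.
PM2.5 0.290: bracket 0.000–75.293 → index 0–50; slope 50/75.293, offset 0.290.
AQI = 0 + 50/75.293·0.290 ≈ 0.19 ⇒ 0.
Sub-indices: NO₂→81, O₃→122, PM2.5→0. Ranked high→low: 122, 81, 0. Second-highest sub-index = 81.

81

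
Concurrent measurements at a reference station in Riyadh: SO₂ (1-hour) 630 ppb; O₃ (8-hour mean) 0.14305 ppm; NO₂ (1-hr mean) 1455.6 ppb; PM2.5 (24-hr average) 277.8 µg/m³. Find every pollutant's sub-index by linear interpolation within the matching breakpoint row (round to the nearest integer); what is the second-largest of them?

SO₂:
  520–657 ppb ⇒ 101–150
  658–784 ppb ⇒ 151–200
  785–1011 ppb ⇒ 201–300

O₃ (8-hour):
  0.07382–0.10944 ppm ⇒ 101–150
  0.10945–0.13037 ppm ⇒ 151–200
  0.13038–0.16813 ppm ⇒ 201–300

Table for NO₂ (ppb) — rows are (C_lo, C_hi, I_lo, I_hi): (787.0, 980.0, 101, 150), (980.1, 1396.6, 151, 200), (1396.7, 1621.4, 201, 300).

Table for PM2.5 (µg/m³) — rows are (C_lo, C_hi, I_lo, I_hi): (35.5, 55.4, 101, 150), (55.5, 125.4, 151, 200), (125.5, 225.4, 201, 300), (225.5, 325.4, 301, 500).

234

SO₂: 630 ∈ [520, 657] ↔ index [101, 150].
101 + (630−520)·(150−101)/(657−520) = 101 + 110·49/137 ≈ 140.34, so AQI = 140.
O₃ 0.14305: bracket 0.13038–0.16813 → index 201–300; slope 99/0.03775, offset 0.01267.
AQI = 201 + 99/0.03775·0.01267 ≈ 234.23 ⇒ 234.
NO₂: 1455.6 lies in 1396.7–1621.4, so I_lo=201, I_hi=300, C_lo=1396.7, C_hi=1621.4.
(300−201)/(1621.4−1396.7) × (1455.6−1396.7) + 201 = 99/224.7 × 58.9 + 201 ≈ 226.95 → 227.
PM2.5: 277.8 lies in 225.5–325.4, so I_lo=301, I_hi=500, C_lo=225.5, C_hi=325.4.
(500−301)/(325.4−225.5) × (277.8−225.5) + 301 = 199/99.9 × 52.3 + 301 ≈ 405.18 → 405.
Sub-indices: SO₂→140, O₃→234, NO₂→227, PM2.5→405. Ranked high→low: 405, 234, 227, 140. Second-highest sub-index = 234.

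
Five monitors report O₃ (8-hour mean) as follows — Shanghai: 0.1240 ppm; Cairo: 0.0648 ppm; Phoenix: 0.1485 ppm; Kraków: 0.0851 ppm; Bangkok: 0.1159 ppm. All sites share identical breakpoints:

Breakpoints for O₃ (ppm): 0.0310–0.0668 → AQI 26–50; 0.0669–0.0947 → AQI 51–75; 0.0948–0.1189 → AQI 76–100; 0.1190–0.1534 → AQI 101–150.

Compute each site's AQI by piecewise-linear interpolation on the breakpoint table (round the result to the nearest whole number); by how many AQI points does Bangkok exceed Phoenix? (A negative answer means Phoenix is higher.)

Shanghai 0.1240: bracket 0.1190–0.1534 → index 101–150; slope 49/0.0344, offset 0.0050.
AQI = 101 + 49/0.0344·0.0050 ≈ 108.12 ⇒ 108.
Cairo: 0.0648 lies in 0.0310–0.0668, so I_lo=26, I_hi=50, C_lo=0.0310, C_hi=0.0668.
(50−26)/(0.0668−0.0310) × (0.0648−0.0310) + 26 = 24/0.0358 × 0.0338 + 26 ≈ 48.66 → 49.
Phoenix 0.1485: bracket 0.1190–0.1534 → index 101–150; slope 49/0.0344, offset 0.0295.
AQI = 101 + 49/0.0344·0.0295 ≈ 143.02 ⇒ 143.
Kraków: 0.0851 lies in 0.0669–0.0947, so I_lo=51, I_hi=75, C_lo=0.0669, C_hi=0.0947.
(75−51)/(0.0947−0.0669) × (0.0851−0.0669) + 51 = 24/0.0278 × 0.0182 + 51 ≈ 66.71 → 67.
Bangkok 0.1159: bracket 0.0948–0.1189 → index 76–100; slope 24/0.0241, offset 0.0211.
AQI = 76 + 24/0.0241·0.0211 ≈ 97.01 ⇒ 97.
AQIs: Shanghai=108, Cairo=49, Phoenix=143, Kraków=67, Bangkok=97. Bangkok (97) − Phoenix (143) = -46.

-46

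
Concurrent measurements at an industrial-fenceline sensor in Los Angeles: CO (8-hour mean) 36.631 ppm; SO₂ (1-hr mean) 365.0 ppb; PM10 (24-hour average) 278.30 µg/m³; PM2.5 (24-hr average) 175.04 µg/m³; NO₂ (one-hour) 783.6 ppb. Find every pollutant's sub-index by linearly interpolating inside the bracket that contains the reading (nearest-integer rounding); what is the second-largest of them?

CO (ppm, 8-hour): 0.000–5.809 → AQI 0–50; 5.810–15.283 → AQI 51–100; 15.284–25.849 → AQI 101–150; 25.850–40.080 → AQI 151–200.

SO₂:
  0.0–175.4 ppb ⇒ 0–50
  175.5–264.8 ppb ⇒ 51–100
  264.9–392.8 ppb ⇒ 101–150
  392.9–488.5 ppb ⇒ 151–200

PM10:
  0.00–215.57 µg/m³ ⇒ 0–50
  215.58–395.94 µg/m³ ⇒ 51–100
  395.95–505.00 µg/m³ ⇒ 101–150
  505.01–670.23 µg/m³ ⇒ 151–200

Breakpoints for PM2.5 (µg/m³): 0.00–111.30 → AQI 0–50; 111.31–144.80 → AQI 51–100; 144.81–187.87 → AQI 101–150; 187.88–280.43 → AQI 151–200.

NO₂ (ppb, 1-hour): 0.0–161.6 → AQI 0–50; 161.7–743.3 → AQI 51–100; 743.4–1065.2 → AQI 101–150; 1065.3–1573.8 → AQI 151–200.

139

CO: 36.631 ∈ [25.850, 40.080] ↔ index [151, 200].
151 + (36.631−25.850)·(200−151)/(40.080−25.850) = 151 + 10.781·49/14.230 ≈ 188.12, so AQI = 188.
SO₂ 365.0: bracket 264.9–392.8 → index 101–150; slope 49/127.9, offset 100.1.
AQI = 101 + 49/127.9·100.1 ≈ 139.35 ⇒ 139.
PM10: row 215.58–395.94 (AQI 51–100). (100−51)·(278.30−215.58)/(395.94−215.58) + 51 = 49·62.72/180.36 + 51 ≈ 68.04 → 68.
PM2.5: 175.04 ∈ [144.81, 187.87] ↔ index [101, 150].
101 + (175.04−144.81)·(150−101)/(187.87−144.81) = 101 + 30.23·49/43.06 ≈ 135.40, so AQI = 135.
NO₂: row 743.4–1065.2 (AQI 101–150). (150−101)·(783.6−743.4)/(1065.2−743.4) + 101 = 49·40.2/321.8 + 101 ≈ 107.12 → 107.
Sub-indices: CO→188, SO₂→139, PM10→68, PM2.5→135, NO₂→107. Ranked high→low: 188, 139, 135, 107, 68. Second-highest sub-index = 139.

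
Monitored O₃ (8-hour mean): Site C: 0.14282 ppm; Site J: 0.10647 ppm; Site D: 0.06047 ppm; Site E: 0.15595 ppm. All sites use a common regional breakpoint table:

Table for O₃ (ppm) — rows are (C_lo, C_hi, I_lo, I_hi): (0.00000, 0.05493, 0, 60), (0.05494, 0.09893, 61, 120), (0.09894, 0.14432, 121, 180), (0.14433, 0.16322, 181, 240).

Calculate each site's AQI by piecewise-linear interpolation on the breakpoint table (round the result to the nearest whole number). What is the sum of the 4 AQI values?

594

Site C: 0.14282 ∈ [0.09894, 0.14432] ↔ index [121, 180].
121 + (0.14282−0.09894)·(180−121)/(0.14432−0.09894) = 121 + 0.04388·59/0.04538 ≈ 178.05, so AQI = 178.
Site J 0.10647: bracket 0.09894–0.14432 → index 121–180; slope 59/0.04538, offset 0.00753.
AQI = 121 + 59/0.04538·0.00753 ≈ 130.79 ⇒ 131.
Site D: 0.06047 lies in 0.05494–0.09893, so I_lo=61, I_hi=120, C_lo=0.05494, C_hi=0.09893.
(120−61)/(0.09893−0.05494) × (0.06047−0.05494) + 61 = 59/0.04399 × 0.00553 + 61 ≈ 68.42 → 68.
Site E 0.15595: bracket 0.14433–0.16322 → index 181–240; slope 59/0.01889, offset 0.01162.
AQI = 181 + 59/0.01889·0.01162 ≈ 217.29 ⇒ 217.
AQIs: Site C=178, Site J=131, Site D=68, Site E=217. Sum = 178 + 131 + 68 + 217 = 594.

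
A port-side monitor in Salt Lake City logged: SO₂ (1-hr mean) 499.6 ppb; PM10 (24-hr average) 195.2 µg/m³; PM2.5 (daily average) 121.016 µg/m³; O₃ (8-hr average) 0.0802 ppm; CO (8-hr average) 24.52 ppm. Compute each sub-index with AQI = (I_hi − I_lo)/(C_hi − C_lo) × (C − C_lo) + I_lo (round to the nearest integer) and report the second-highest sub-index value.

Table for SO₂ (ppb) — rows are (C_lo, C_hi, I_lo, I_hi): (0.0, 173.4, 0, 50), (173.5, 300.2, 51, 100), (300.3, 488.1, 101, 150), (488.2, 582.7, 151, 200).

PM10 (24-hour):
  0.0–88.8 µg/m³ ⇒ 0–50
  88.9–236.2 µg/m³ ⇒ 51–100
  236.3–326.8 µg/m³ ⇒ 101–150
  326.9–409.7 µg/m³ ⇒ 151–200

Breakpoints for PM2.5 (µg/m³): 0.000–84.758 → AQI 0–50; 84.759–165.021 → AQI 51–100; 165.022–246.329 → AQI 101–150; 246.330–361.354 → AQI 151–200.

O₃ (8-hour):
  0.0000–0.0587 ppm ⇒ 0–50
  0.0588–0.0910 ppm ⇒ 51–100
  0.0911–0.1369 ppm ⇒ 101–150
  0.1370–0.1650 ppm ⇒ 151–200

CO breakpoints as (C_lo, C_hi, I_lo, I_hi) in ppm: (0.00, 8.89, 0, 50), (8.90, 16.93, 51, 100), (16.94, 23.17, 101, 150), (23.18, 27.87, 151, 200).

157

SO₂: row 488.2–582.7 (AQI 151–200). (200−151)·(499.6−488.2)/(582.7−488.2) + 151 = 49·11.4/94.5 + 151 ≈ 156.91 → 157.
PM10: 195.2 ∈ [88.9, 236.2] ↔ index [51, 100].
51 + (195.2−88.9)·(100−51)/(236.2−88.9) = 51 + 106.3·49/147.3 ≈ 86.36, so AQI = 86.
PM2.5: 121.016 ∈ [84.759, 165.021] ↔ index [51, 100].
51 + (121.016−84.759)·(100−51)/(165.021−84.759) = 51 + 36.257·49/80.262 ≈ 73.13, so AQI = 73.
O₃ 0.0802: bracket 0.0588–0.0910 → index 51–100; slope 49/0.0322, offset 0.0214.
AQI = 51 + 49/0.0322·0.0214 ≈ 83.57 ⇒ 84.
CO: 24.52 lies in 23.18–27.87, so I_lo=151, I_hi=200, C_lo=23.18, C_hi=27.87.
(200−151)/(27.87−23.18) × (24.52−23.18) + 151 = 49/4.69 × 1.34 + 151 ≈ 165.00 → 165.
Sub-indices: SO₂→157, PM10→86, PM2.5→73, O₃→84, CO→165. Ranked high→low: 165, 157, 86, 84, 73. Second-highest sub-index = 157.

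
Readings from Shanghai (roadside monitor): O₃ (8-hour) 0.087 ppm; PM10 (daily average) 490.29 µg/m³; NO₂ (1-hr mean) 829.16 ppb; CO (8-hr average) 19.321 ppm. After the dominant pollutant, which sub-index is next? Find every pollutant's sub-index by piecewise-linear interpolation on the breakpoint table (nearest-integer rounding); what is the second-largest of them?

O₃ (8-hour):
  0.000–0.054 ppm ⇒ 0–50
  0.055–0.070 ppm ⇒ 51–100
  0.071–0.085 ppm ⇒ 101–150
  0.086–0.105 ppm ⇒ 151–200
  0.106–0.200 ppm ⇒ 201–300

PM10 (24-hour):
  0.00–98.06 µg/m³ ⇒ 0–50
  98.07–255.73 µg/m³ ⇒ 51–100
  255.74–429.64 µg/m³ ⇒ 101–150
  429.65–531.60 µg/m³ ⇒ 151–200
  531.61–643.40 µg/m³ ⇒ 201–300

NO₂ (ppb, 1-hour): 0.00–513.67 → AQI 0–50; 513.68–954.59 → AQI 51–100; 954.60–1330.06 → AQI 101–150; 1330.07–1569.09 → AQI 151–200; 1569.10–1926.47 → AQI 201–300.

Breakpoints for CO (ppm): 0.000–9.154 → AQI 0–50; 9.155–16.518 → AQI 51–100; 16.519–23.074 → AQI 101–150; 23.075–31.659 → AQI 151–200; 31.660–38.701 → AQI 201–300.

154

O₃ 0.087: bracket 0.086–0.105 → index 151–200; slope 49/0.019, offset 0.001.
AQI = 151 + 49/0.019·0.001 ≈ 153.58 ⇒ 154.
PM10: row 429.65–531.60 (AQI 151–200). (200−151)·(490.29−429.65)/(531.60−429.65) + 151 = 49·60.64/101.95 + 151 ≈ 180.15 → 180.
NO₂: 829.16 ∈ [513.68, 954.59] ↔ index [51, 100].
51 + (829.16−513.68)·(100−51)/(954.59−513.68) = 51 + 315.48·49/440.91 ≈ 86.06, so AQI = 86.
CO: 19.321 ∈ [16.519, 23.074] ↔ index [101, 150].
101 + (19.321−16.519)·(150−101)/(23.074−16.519) = 101 + 2.802·49/6.555 ≈ 121.95, so AQI = 122.
Sub-indices: O₃→154, PM10→180, NO₂→86, CO→122. Ranked high→low: 180, 154, 122, 86. Second-highest sub-index = 154.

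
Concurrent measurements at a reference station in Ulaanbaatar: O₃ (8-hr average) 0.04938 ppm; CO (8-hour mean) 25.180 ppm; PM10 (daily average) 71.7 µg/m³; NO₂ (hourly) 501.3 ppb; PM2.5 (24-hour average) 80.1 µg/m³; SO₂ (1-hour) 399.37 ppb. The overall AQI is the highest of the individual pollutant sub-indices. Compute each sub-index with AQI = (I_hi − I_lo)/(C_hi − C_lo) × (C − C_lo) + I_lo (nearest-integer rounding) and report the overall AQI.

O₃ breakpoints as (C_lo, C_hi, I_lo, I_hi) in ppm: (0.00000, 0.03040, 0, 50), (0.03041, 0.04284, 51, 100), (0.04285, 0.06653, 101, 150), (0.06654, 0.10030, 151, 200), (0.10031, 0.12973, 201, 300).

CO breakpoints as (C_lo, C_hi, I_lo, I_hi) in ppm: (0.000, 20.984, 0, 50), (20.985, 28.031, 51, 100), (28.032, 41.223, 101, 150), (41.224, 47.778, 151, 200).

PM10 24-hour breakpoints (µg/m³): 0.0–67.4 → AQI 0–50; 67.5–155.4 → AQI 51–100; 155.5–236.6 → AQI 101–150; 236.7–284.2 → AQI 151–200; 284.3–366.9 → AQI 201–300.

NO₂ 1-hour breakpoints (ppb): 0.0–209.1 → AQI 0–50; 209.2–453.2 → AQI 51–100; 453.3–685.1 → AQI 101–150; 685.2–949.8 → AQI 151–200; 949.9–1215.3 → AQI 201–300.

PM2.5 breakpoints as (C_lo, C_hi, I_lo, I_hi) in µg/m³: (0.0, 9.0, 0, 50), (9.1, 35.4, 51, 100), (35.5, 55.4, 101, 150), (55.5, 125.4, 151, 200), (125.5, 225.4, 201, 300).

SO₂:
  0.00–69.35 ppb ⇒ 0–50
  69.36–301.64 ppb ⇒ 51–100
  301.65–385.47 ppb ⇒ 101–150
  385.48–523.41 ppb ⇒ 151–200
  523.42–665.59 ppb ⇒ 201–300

O₃: row 0.04285–0.06653 (AQI 101–150). (150−101)·(0.04938−0.04285)/(0.06653−0.04285) + 101 = 49·0.00653/0.02368 + 101 ≈ 114.51 → 115.
CO: row 20.985–28.031 (AQI 51–100). (100−51)·(25.180−20.985)/(28.031−20.985) + 51 = 49·4.195/7.046 + 51 ≈ 80.17 → 80.
PM10 71.7: bracket 67.5–155.4 → index 51–100; slope 49/87.9, offset 4.2.
AQI = 51 + 49/87.9·4.2 ≈ 53.34 ⇒ 53.
NO₂: 501.3 ∈ [453.3, 685.1] ↔ index [101, 150].
101 + (501.3−453.3)·(150−101)/(685.1−453.3) = 101 + 48.0·49/231.8 ≈ 111.15, so AQI = 111.
PM2.5: row 55.5–125.4 (AQI 151–200). (200−151)·(80.1−55.5)/(125.4−55.5) + 151 = 49·24.6/69.9 + 151 ≈ 168.24 → 168.
SO₂: 399.37 ∈ [385.48, 523.41] ↔ index [151, 200].
151 + (399.37−385.48)·(200−151)/(523.41−385.48) = 151 + 13.89·49/137.93 ≈ 155.93, so AQI = 156.
Sub-indices: O₃→115, CO→80, PM10→53, NO₂→111, PM2.5→168, SO₂→156. Overall AQI = max = 168; dominant pollutant is PM2.5.

168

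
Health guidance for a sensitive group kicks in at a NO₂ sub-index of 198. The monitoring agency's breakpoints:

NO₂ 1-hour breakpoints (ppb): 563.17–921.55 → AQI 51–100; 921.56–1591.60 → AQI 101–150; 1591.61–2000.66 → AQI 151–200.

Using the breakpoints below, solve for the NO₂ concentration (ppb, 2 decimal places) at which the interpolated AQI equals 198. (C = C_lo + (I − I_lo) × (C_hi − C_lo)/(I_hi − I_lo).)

AQI 198 lies in the 151–200 band, which corresponds to 1591.61–2000.66 ppb.
C = 1591.61 + (198−151)×(2000.66−1591.61)/(200−151) = 1591.61 + 47×409.05/49 ≈ 1983.9641 ppb → 1983.96 ppb to 2 dp.

1983.96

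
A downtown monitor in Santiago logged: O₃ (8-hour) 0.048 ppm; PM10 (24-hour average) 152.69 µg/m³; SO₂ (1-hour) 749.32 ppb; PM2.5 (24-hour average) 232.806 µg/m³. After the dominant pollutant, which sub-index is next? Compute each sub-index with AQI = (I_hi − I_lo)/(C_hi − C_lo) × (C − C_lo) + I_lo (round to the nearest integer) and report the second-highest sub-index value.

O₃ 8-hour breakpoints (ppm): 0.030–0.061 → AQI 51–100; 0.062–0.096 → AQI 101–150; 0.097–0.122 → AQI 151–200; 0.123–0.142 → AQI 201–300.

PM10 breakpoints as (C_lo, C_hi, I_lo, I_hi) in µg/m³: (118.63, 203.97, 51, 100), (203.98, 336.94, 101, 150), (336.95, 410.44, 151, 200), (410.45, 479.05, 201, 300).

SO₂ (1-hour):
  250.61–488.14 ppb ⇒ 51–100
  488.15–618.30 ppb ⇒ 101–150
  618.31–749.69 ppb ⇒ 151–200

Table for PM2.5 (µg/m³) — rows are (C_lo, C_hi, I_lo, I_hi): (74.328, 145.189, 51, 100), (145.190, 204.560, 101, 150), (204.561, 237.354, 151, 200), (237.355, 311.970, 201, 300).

193

O₃: row 0.030–0.061 (AQI 51–100). (100−51)·(0.048−0.030)/(0.061−0.030) + 51 = 49·0.018/0.031 + 51 ≈ 79.45 → 79.
PM10: 152.69 lies in 118.63–203.97, so I_lo=51, I_hi=100, C_lo=118.63, C_hi=203.97.
(100−51)/(203.97−118.63) × (152.69−118.63) + 51 = 49/85.34 × 34.06 + 51 ≈ 70.56 → 71.
SO₂ 749.32: bracket 618.31–749.69 → index 151–200; slope 49/131.38, offset 131.01.
AQI = 151 + 49/131.38·131.01 ≈ 199.86 ⇒ 200.
PM2.5: row 204.561–237.354 (AQI 151–200). (200−151)·(232.806−204.561)/(237.354−204.561) + 151 = 49·28.245/32.793 + 151 ≈ 193.20 → 193.
Sub-indices: O₃→79, PM10→71, SO₂→200, PM2.5→193. Ranked high→low: 200, 193, 79, 71. Second-highest sub-index = 193.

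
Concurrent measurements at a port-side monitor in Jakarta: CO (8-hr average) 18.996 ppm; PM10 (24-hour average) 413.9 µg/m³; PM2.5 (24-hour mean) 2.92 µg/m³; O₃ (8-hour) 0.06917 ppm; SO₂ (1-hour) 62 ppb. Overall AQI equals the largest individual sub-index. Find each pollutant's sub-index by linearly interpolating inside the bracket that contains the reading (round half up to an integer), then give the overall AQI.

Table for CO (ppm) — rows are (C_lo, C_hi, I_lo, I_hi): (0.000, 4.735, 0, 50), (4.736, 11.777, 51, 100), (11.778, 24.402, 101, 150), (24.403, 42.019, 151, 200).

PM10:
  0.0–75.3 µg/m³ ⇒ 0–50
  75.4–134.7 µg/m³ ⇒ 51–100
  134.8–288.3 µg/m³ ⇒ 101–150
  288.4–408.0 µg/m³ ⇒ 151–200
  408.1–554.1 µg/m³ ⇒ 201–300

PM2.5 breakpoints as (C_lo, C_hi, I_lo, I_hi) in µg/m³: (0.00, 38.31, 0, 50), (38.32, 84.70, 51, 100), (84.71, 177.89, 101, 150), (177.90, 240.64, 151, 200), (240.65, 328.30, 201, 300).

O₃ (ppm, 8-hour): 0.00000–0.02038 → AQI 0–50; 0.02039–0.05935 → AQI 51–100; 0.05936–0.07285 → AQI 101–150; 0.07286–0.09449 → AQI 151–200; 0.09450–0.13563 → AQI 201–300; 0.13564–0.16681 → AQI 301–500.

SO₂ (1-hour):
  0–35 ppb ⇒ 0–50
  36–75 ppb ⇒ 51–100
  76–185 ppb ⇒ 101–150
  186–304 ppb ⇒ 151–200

CO: 18.996 ∈ [11.778, 24.402] ↔ index [101, 150].
101 + (18.996−11.778)·(150−101)/(24.402−11.778) = 101 + 7.218·49/12.624 ≈ 129.02, so AQI = 129.
PM10: 413.9 lies in 408.1–554.1, so I_lo=201, I_hi=300, C_lo=408.1, C_hi=554.1.
(300−201)/(554.1−408.1) × (413.9−408.1) + 201 = 99/146.0 × 5.8 + 201 ≈ 204.93 → 205.
PM2.5: 2.92 lies in 0.00–38.31, so I_lo=0, I_hi=50, C_lo=0.00, C_hi=38.31.
(50−0)/(38.31−0.00) × (2.92−0.00) + 0 = 50/38.31 × 2.92 + 0 ≈ 3.81 → 4.
O₃: row 0.05936–0.07285 (AQI 101–150). (150−101)·(0.06917−0.05936)/(0.07285−0.05936) + 101 = 49·0.00981/0.01349 + 101 ≈ 136.63 → 137.
SO₂: row 36–75 (AQI 51–100). (100−51)·(62−36)/(75−36) + 51 = 49·26/39 + 51 ≈ 83.67 → 84.
Sub-indices: CO→129, PM10→205, PM2.5→4, O₃→137, SO₂→84. Overall AQI = max = 205; dominant pollutant is PM10.
AQI 205: Very Unhealthy.

205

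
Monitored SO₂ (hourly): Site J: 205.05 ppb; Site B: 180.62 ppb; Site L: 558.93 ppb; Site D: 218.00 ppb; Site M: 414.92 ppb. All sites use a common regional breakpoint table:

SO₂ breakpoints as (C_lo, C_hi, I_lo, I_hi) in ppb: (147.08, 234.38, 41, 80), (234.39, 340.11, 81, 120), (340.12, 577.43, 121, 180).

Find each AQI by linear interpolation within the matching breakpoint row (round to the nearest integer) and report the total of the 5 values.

Site J: row 147.08–234.38 (AQI 41–80). (80−41)·(205.05−147.08)/(234.38−147.08) + 41 = 39·57.97/87.30 + 41 ≈ 66.90 → 67.
Site B: 180.62 ∈ [147.08, 234.38] ↔ index [41, 80].
41 + (180.62−147.08)·(80−41)/(234.38−147.08) = 41 + 33.54·39/87.30 ≈ 55.98, so AQI = 56.
Site L 558.93: bracket 340.12–577.43 → index 121–180; slope 59/237.31, offset 218.81.
AQI = 121 + 59/237.31·218.81 ≈ 175.40 ⇒ 175.
Site D: row 147.08–234.38 (AQI 41–80). (80−41)·(218.00−147.08)/(234.38−147.08) + 41 = 39·70.92/87.30 + 41 ≈ 72.68 → 73.
Site M: row 340.12–577.43 (AQI 121–180). (180−121)·(414.92−340.12)/(577.43−340.12) + 121 = 59·74.80/237.31 + 121 ≈ 139.60 → 140.
AQIs: Site J=67, Site B=56, Site L=175, Site D=73, Site M=140. Sum = 67 + 56 + 175 + 73 + 140 = 511.

511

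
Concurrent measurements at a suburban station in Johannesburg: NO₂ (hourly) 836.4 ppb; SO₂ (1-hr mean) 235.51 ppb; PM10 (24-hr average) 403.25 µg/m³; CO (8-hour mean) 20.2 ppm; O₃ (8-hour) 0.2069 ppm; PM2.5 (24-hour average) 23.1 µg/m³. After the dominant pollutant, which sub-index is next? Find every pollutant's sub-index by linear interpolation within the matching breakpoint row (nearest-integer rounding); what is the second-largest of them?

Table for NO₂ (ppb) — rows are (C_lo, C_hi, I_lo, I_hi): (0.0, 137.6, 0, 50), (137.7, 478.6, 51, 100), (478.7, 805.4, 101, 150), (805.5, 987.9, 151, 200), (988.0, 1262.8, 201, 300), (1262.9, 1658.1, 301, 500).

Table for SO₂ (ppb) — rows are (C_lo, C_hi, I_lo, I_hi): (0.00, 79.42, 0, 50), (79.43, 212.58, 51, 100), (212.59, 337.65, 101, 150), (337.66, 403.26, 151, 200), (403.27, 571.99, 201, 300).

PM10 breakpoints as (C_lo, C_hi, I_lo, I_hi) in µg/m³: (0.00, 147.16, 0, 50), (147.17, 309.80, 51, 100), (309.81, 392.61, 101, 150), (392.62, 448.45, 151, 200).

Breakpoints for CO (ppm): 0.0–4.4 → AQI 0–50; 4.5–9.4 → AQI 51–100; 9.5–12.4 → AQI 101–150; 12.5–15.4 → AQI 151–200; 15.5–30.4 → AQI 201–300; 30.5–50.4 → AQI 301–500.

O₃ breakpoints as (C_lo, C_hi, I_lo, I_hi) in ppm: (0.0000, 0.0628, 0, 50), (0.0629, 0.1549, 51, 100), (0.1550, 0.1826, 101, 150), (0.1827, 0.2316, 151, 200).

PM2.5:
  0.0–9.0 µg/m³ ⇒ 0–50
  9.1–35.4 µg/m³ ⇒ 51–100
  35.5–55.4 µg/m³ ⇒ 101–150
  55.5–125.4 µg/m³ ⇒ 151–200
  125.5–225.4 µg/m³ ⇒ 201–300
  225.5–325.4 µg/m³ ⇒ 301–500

175

NO₂ 836.4: bracket 805.5–987.9 → index 151–200; slope 49/182.4, offset 30.9.
AQI = 151 + 49/182.4·30.9 ≈ 159.30 ⇒ 159.
SO₂ 235.51: bracket 212.59–337.65 → index 101–150; slope 49/125.06, offset 22.92.
AQI = 101 + 49/125.06·22.92 ≈ 109.98 ⇒ 110.
PM10 403.25: bracket 392.62–448.45 → index 151–200; slope 49/55.83, offset 10.63.
AQI = 151 + 49/55.83·10.63 ≈ 160.33 ⇒ 160.
CO 20.2: bracket 15.5–30.4 → index 201–300; slope 99/14.9, offset 4.7.
AQI = 201 + 99/14.9·4.7 ≈ 232.23 ⇒ 232.
O₃: 0.2069 lies in 0.1827–0.2316, so I_lo=151, I_hi=200, C_lo=0.1827, C_hi=0.2316.
(200−151)/(0.2316−0.1827) × (0.2069−0.1827) + 151 = 49/0.0489 × 0.0242 + 151 ≈ 175.25 → 175.
PM2.5: 23.1 lies in 9.1–35.4, so I_lo=51, I_hi=100, C_lo=9.1, C_hi=35.4.
(100−51)/(35.4−9.1) × (23.1−9.1) + 51 = 49/26.3 × 14.0 + 51 ≈ 77.08 → 77.
Sub-indices: NO₂→159, SO₂→110, PM10→160, CO→232, O₃→175, PM2.5→77. Ranked high→low: 232, 175, 160, 159, 110, 77. Second-highest sub-index = 175.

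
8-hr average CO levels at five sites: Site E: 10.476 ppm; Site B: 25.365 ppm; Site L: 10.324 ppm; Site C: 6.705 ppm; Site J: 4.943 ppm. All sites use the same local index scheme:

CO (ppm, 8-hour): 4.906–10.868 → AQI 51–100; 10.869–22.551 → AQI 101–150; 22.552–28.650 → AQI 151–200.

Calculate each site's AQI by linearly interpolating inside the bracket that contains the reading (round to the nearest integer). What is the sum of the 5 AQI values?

Site E: 10.476 lies in 4.906–10.868, so I_lo=51, I_hi=100, C_lo=4.906, C_hi=10.868.
(100−51)/(10.868−4.906) × (10.476−4.906) + 51 = 49/5.962 × 5.570 + 51 ≈ 96.78 → 97.
Site B: 25.365 lies in 22.552–28.650, so I_lo=151, I_hi=200, C_lo=22.552, C_hi=28.650.
(200−151)/(28.650−22.552) × (25.365−22.552) + 151 = 49/6.098 × 2.813 + 151 ≈ 173.60 → 174.
Site L 10.324: bracket 4.906–10.868 → index 51–100; slope 49/5.962, offset 5.418.
AQI = 51 + 49/5.962·5.418 ≈ 95.53 ⇒ 96.
Site C: row 4.906–10.868 (AQI 51–100). (100−51)·(6.705−4.906)/(10.868−4.906) + 51 = 49·1.799/5.962 + 51 ≈ 65.79 → 66.
Site J 4.943: bracket 4.906–10.868 → index 51–100; slope 49/5.962, offset 0.037.
AQI = 51 + 49/5.962·0.037 ≈ 51.30 ⇒ 51.
AQIs: Site E=97, Site B=174, Site L=96, Site C=66, Site J=51. Sum = 97 + 174 + 96 + 66 + 51 = 484.

484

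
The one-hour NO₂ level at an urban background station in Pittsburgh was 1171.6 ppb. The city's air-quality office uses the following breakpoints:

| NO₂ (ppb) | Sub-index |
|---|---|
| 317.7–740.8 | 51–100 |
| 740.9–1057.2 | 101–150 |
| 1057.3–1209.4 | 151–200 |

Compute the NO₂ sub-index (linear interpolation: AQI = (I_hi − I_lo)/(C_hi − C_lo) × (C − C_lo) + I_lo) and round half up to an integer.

188

NO₂ 1171.6: bracket 1057.3–1209.4 → index 151–200; slope 49/152.1, offset 114.3.
AQI = 151 + 49/152.1·114.3 ≈ 187.82 ⇒ 188.
AQI 188 falls in the Unhealthy category.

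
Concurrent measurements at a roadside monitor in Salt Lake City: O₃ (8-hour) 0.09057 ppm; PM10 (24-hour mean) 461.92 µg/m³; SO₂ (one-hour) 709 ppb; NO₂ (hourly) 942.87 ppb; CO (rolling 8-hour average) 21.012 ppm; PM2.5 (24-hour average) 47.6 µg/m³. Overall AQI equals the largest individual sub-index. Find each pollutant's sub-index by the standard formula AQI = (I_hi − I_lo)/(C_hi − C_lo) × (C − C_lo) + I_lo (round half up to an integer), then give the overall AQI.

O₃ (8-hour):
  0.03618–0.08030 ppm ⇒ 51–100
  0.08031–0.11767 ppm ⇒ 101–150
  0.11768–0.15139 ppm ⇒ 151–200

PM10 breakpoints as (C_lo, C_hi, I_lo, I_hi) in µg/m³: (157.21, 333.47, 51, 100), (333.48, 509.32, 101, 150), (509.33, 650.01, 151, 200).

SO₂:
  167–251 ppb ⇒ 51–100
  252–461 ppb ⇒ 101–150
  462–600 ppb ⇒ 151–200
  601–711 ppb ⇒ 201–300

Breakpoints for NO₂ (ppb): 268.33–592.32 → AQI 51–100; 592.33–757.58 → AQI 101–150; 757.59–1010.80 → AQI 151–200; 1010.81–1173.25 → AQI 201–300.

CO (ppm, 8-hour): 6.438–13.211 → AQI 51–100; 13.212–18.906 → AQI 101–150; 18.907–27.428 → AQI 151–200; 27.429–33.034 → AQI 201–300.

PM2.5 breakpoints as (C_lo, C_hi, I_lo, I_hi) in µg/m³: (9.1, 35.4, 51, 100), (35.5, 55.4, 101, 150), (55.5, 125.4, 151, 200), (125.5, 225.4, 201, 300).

O₃: 0.09057 ∈ [0.08031, 0.11767] ↔ index [101, 150].
101 + (0.09057−0.08031)·(150−101)/(0.11767−0.08031) = 101 + 0.01026·49/0.03736 ≈ 114.46, so AQI = 114.
PM10 461.92: bracket 333.48–509.32 → index 101–150; slope 49/175.84, offset 128.44.
AQI = 101 + 49/175.84·128.44 ≈ 136.79 ⇒ 137.
SO₂ 709: bracket 601–711 → index 201–300; slope 99/110, offset 108.
AQI = 201 + 99/110·108 ≈ 298.20 ⇒ 298.
NO₂: 942.87 lies in 757.59–1010.80, so I_lo=151, I_hi=200, C_lo=757.59, C_hi=1010.80.
(200−151)/(1010.80−757.59) × (942.87−757.59) + 151 = 49/253.21 × 185.28 + 151 ≈ 186.85 → 187.
CO 21.012: bracket 18.907–27.428 → index 151–200; slope 49/8.521, offset 2.105.
AQI = 151 + 49/8.521·2.105 ≈ 163.10 ⇒ 163.
PM2.5: row 35.5–55.4 (AQI 101–150). (150−101)·(47.6−35.5)/(55.4−35.5) + 101 = 49·12.1/19.9 + 101 ≈ 130.79 → 131.
Sub-indices: O₃→114, PM10→137, SO₂→298, NO₂→187, CO→163, PM2.5→131. Overall AQI = max = 298; dominant pollutant is SO₂.

298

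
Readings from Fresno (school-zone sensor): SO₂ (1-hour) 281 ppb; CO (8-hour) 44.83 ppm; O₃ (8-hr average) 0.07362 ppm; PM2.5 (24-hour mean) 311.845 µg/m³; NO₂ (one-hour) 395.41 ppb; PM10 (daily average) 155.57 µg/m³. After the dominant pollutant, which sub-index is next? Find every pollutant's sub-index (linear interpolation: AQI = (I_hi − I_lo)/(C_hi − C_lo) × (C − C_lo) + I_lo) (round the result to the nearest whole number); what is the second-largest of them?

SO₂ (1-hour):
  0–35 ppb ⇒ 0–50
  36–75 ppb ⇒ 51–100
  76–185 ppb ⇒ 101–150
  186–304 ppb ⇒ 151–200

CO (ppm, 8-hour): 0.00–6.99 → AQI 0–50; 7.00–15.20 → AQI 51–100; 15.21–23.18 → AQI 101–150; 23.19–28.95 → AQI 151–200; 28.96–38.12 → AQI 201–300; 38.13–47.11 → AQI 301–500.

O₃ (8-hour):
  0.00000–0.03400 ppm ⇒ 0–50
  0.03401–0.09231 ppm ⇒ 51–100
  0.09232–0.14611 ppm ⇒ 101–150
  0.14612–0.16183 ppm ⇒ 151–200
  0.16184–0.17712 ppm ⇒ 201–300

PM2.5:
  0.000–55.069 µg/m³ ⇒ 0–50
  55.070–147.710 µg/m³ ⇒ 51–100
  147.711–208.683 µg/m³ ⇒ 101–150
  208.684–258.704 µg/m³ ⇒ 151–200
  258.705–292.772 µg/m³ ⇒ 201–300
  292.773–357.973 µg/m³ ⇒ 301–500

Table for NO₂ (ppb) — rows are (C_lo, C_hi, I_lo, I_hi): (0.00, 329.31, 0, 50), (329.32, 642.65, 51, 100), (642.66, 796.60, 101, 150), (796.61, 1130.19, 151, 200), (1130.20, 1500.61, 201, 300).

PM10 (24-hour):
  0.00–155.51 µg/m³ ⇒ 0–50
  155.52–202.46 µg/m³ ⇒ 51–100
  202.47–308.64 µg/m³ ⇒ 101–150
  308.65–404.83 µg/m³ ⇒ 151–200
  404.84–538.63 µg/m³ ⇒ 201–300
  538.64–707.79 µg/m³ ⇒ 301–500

SO₂: 281 lies in 186–304, so I_lo=151, I_hi=200, C_lo=186, C_hi=304.
(200−151)/(304−186) × (281−186) + 151 = 49/118 × 95 + 151 ≈ 190.45 → 190.
CO: row 38.13–47.11 (AQI 301–500). (500−301)·(44.83−38.13)/(47.11−38.13) + 301 = 199·6.70/8.98 + 301 ≈ 449.47 → 449.
O₃ 0.07362: bracket 0.03401–0.09231 → index 51–100; slope 49/0.05830, offset 0.03961.
AQI = 51 + 49/0.05830·0.03961 ≈ 84.29 ⇒ 84.
PM2.5 311.845: bracket 292.773–357.973 → index 301–500; slope 199/65.200, offset 19.072.
AQI = 301 + 199/65.200·19.072 ≈ 359.21 ⇒ 359.
NO₂ 395.41: bracket 329.32–642.65 → index 51–100; slope 49/313.33, offset 66.09.
AQI = 51 + 49/313.33·66.09 ≈ 61.34 ⇒ 61.
PM10: 155.57 ∈ [155.52, 202.46] ↔ index [51, 100].
51 + (155.57−155.52)·(100−51)/(202.46−155.52) = 51 + 0.05·49/46.94 ≈ 51.05, so AQI = 51.
Sub-indices: SO₂→190, CO→449, O₃→84, PM2.5→359, NO₂→61, PM10→51. Ranked high→low: 449, 359, 190, 84, 61, 51. Second-highest sub-index = 359.

359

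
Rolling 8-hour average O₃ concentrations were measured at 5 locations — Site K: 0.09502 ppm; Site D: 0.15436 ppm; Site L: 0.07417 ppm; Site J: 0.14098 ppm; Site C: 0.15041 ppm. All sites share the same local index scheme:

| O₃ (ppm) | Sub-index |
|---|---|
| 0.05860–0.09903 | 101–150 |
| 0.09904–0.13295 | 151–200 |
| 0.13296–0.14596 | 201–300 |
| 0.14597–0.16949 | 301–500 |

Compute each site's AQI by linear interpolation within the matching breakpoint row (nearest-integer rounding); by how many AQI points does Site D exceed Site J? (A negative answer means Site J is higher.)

110

Site K: row 0.05860–0.09903 (AQI 101–150). (150−101)·(0.09502−0.05860)/(0.09903−0.05860) + 101 = 49·0.03642/0.04043 + 101 ≈ 145.14 → 145.
Site D: row 0.14597–0.16949 (AQI 301–500). (500−301)·(0.15436−0.14597)/(0.16949−0.14597) + 301 = 199·0.00839/0.02352 + 301 ≈ 371.99 → 372.
Site L: 0.07417 lies in 0.05860–0.09903, so I_lo=101, I_hi=150, C_lo=0.05860, C_hi=0.09903.
(150−101)/(0.09903−0.05860) × (0.07417−0.05860) + 101 = 49/0.04043 × 0.01557 + 101 ≈ 119.87 → 120.
Site J: 0.14098 lies in 0.13296–0.14596, so I_lo=201, I_hi=300, C_lo=0.13296, C_hi=0.14596.
(300−201)/(0.14596−0.13296) × (0.14098−0.13296) + 201 = 99/0.01300 × 0.00802 + 201 ≈ 262.08 → 262.
Site C: 0.15041 lies in 0.14597–0.16949, so I_lo=301, I_hi=500, C_lo=0.14597, C_hi=0.16949.
(500−301)/(0.16949−0.14597) × (0.15041−0.14597) + 301 = 199/0.02352 × 0.00444 + 301 ≈ 338.57 → 339.
AQIs: Site K=145, Site D=372, Site L=120, Site J=262, Site C=339. Site D (372) − Site J (262) = 110.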